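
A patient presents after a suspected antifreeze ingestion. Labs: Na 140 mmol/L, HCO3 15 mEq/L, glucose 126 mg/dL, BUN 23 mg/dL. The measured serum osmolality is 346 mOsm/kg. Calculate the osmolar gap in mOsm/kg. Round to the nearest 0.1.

50.8 mOsm/kg

Calculated osmolality = 2·Na + glucose/18 + BUN/2.8
= 2·140 + 126/18 + 23/2.8
= 280 + 7 + 8.21
= 295.21 mOsm/kg ≈ 295.2 mOsm/kg
Osmolar gap = measured − calculated = 346 − 295.2 = 50.8 mOsm/kg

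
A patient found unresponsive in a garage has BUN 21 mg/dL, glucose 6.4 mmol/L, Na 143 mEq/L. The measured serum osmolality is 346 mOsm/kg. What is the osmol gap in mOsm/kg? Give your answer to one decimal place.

46.1 mOsm/kg

Calculated osmolality = 2·Na + glucose + BUN/2.8
= 2·143 + 6.4 + 21/2.8
= 286 + 6.40 + 7.50
= 299.9 mOsm/kg ≈ 299.9 mOsm/kg
Osmolar gap = measured − calculated = 346 − 299.9 = 46.1 mOsm/kg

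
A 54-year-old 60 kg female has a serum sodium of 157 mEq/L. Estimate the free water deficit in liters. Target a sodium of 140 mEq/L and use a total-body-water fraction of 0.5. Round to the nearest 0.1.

3.6 L

TBW = 0.5 · 60 = 30 L
Free water deficit = TBW · (Na/140 − 1)
= 30 · (157/140 − 1)
= 30 · 0.1214
= 3.64 L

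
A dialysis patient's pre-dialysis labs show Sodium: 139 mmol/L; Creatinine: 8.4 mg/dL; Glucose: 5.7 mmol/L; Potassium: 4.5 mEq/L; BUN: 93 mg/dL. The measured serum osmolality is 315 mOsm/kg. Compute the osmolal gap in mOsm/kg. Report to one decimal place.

Calculated osmolality = 2·Na + glucose + BUN/2.8
= 2·139 + 5.7 + 93/2.8
= 278 + 5.70 + 33.21
= 316.91 mOsm/kg ≈ 316.9 mOsm/kg
Osmolar gap = measured − calculated = 315 − 316.9 = -1.9 mOsm/kg

-1.9 mOsm/kg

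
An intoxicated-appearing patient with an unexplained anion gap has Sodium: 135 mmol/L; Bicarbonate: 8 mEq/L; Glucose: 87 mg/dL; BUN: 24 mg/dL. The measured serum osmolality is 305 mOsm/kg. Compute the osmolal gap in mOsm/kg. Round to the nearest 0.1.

21.6 mOsm/kg

Calculated osmolality = 2·Na + glucose/18 + BUN/2.8
= 2·135 + 87/18 + 24/2.8
= 270 + 4.83 + 8.57
= 283.4 mOsm/kg ≈ 283.4 mOsm/kg
Osmolar gap = measured − calculated = 305 − 283.4 = 21.6 mOsm/kg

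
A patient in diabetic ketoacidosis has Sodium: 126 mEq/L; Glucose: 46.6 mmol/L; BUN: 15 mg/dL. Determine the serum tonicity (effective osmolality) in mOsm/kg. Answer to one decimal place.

298.6 mOsm/kg

Effective osmolality excludes urea (freely permeant across cell membranes):
2·Na + glucose
= 2·126 + 46.6
= 252 + 46.6
= 298.6 mOsm/kg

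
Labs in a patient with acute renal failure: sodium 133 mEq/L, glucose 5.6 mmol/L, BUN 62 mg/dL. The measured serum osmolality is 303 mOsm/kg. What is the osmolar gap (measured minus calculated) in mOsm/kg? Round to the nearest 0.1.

Calculated osmolality = 2·Na + glucose + BUN/2.8
= 2·133 + 5.6 + 62/2.8
= 266 + 5.60 + 22.14
= 293.74 mOsm/kg ≈ 293.7 mOsm/kg
Osmolar gap = measured − calculated = 303 − 293.7 = 9.3 mOsm/kg

9.3 mOsm/kg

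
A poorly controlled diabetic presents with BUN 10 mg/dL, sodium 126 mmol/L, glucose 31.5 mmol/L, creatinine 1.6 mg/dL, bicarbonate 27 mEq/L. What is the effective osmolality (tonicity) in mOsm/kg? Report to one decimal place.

283.5 mOsm/kg

Effective osmolality excludes urea (freely permeant across cell membranes):
2·Na + glucose
= 2·126 + 31.5
= 252 + 31.5
= 283.5 mOsm/kg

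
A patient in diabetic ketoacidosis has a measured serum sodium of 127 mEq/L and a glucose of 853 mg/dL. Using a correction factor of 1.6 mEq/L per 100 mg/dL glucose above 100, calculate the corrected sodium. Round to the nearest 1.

Corrected Na = measured Na + 1.6 · (glucose − 100)/100
= 127 + 1.6 · (853 − 100)/100
= 127 + 12
= 139 mEq/L

139 mEq/L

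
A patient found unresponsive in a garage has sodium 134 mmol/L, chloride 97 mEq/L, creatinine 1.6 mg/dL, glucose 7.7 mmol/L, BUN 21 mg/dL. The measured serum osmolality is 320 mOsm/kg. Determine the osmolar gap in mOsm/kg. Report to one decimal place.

Calculated osmolality = 2·Na + glucose + BUN/2.8
= 2·134 + 7.7 + 21/2.8
= 268 + 7.70 + 7.50
= 283.2 mOsm/kg ≈ 283.2 mOsm/kg
Osmolar gap = measured − calculated = 320 − 283.2 = 36.8 mOsm/kg

36.8 mOsm/kg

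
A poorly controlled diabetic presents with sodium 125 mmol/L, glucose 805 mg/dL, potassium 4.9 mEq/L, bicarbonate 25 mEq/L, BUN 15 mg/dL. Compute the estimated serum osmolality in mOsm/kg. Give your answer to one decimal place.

Calculated osmolality = 2·Na + glucose/18 + BUN/2.8
= 2·125 + 805/18 + 15/2.8
= 250 + 44.72 + 5.36
= 300.08 mOsm/kg

300.1 mOsm/kg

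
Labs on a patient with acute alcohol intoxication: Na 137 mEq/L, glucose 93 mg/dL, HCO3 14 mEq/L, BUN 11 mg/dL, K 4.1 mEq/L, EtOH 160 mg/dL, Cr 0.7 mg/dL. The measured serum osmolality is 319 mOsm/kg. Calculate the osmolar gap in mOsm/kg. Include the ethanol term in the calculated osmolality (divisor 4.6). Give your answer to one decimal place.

Calculated osmolality = 2·Na + glucose/18 + BUN/2.8 + ethanol/4.6
= 2·137 + 93/18 + 11/2.8 + 160/4.6
= 274 + 5.17 + 3.93 + 34.78
= 317.88 mOsm/kg ≈ 317.9 mOsm/kg
Osmolar gap = measured − calculated = 319 − 317.9 = 1.1 mOsm/kg

1.1 mOsm/kg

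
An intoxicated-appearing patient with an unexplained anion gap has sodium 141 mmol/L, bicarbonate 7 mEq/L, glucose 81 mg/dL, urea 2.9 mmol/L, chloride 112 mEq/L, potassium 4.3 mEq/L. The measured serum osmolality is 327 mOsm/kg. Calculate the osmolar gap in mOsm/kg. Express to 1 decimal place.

37.6 mOsm/kg

Calculated osmolality = 2·Na + glucose/18 + urea
= 2·141 + 81/18 + 2.9
= 282 + 4.50 + 2.90
= 289.4 mOsm/kg ≈ 289.4 mOsm/kg
Osmolar gap = measured − calculated = 327 − 289.4 = 37.6 mOsm/kg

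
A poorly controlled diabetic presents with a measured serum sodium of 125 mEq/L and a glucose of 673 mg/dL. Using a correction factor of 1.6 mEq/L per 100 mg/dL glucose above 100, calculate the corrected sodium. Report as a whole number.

134 mEq/L

Corrected Na = measured Na + 1.6 · (glucose − 100)/100
= 125 + 1.6 · (673 − 100)/100
= 125 + 9.2
= 134.2 mEq/L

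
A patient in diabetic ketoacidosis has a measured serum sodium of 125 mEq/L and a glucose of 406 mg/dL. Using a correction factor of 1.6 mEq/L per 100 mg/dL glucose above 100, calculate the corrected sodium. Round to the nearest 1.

Corrected Na = measured Na + 1.6 · (glucose − 100)/100
= 125 + 1.6 · (406 − 100)/100
= 125 + 4.9
= 129.9 mEq/L

130 mEq/L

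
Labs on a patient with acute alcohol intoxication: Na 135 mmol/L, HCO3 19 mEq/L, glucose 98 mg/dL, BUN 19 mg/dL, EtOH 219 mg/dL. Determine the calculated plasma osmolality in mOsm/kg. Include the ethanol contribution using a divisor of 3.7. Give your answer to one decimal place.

341.4 mOsm/kg

Calculated osmolality = 2·Na + glucose/18 + BUN/2.8 + ethanol/3.7
= 2·135 + 98/18 + 19/2.8 + 219/3.7
= 270 + 5.44 + 6.79 + 59.19
= 341.42 mOsm/kg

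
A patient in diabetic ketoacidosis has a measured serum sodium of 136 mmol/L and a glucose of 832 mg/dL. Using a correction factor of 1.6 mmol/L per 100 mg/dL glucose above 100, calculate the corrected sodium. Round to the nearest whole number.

148 mmol/L

Corrected Na = measured Na + 1.6 · (glucose − 100)/100
= 136 + 1.6 · (832 − 100)/100
= 136 + 11.7
= 147.7 mmol/L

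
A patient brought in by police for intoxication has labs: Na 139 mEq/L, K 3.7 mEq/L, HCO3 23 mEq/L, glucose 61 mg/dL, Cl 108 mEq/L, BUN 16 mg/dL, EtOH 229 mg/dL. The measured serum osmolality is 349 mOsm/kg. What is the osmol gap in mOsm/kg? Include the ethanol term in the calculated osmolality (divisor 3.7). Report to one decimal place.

0.0 mOsm/kg

Calculated osmolality = 2·Na + glucose/18 + BUN/2.8 + ethanol/3.7
= 2·139 + 61/18 + 16/2.8 + 229/3.7
= 278 + 3.39 + 5.71 + 61.89
= 348.99 mOsm/kg ≈ 349.0 mOsm/kg
Osmolar gap = measured − calculated = 349 − 349.0 = 0.0 mOsm/kg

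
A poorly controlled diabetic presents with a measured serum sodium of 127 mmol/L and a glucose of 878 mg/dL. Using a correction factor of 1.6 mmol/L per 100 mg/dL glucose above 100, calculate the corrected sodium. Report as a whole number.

Corrected Na = measured Na + 1.6 · (glucose − 100)/100
= 127 + 1.6 · (878 − 100)/100
= 127 + 12.4
= 139.4 mmol/L

139 mmol/L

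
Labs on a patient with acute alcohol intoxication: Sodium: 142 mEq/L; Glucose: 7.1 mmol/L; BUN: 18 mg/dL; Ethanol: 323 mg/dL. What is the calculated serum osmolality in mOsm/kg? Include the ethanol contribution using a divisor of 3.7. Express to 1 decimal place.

384.8 mOsm/kg

Calculated osmolality = 2·Na + glucose + BUN/2.8 + ethanol/3.7
= 2·142 + 7.1 + 18/2.8 + 323/3.7
= 284 + 7.10 + 6.43 + 87.30
= 384.83 mOsm/kg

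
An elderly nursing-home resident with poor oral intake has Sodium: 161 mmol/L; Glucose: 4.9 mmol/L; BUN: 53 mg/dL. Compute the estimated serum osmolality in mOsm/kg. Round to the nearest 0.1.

345.8 mOsm/kg

Calculated osmolality = 2·Na + glucose + BUN/2.8
= 2·161 + 4.9 + 53/2.8
= 322 + 4.90 + 18.93
= 345.83 mOsm/kg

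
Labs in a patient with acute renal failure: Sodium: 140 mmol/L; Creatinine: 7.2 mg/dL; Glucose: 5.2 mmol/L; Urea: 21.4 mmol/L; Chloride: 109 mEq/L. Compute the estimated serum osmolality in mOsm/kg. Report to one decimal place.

Calculated osmolality = 2·Na + glucose + urea
= 2·140 + 5.2 + 21.4
= 280 + 5.20 + 21.40
= 306.6 mOsm/kg

306.6 mOsm/kg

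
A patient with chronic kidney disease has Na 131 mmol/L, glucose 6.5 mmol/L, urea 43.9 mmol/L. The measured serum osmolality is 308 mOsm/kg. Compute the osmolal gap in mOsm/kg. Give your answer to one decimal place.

-4.4 mOsm/kg

Calculated osmolality = 2·Na + glucose + urea
= 2·131 + 6.5 + 43.9
= 262 + 6.50 + 43.90
= 312.4 mOsm/kg ≈ 312.4 mOsm/kg
Osmolar gap = measured − calculated = 308 − 312.4 = -4.4 mOsm/kg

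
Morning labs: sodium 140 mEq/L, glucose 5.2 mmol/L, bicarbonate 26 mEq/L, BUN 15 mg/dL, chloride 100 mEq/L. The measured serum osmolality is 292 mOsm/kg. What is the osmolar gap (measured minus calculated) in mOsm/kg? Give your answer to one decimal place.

Calculated osmolality = 2·Na + glucose + BUN/2.8
= 2·140 + 5.2 + 15/2.8
= 280 + 5.20 + 5.36
= 290.56 mOsm/kg ≈ 290.6 mOsm/kg
Osmolar gap = measured − calculated = 292 − 290.6 = 1.4 mOsm/kg

1.4 mOsm/kg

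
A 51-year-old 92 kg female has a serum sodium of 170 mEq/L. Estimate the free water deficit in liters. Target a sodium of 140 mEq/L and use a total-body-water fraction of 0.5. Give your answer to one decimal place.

9.9 L

TBW = 0.5 · 92 = 46 L
Free water deficit = TBW · (Na/140 − 1)
= 46 · (170/140 − 1)
= 46 · 0.2143
= 9.86 L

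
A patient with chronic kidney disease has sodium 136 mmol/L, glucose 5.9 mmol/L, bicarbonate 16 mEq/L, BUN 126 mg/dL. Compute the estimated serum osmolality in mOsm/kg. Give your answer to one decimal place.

322.9 mOsm/kg

Calculated osmolality = 2·Na + glucose + BUN/2.8
= 2·136 + 5.9 + 126/2.8
= 272 + 5.90 + 45
= 322.9 mOsm/kg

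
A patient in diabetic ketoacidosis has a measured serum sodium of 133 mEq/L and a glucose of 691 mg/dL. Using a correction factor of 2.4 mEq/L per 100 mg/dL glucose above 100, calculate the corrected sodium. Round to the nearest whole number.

Corrected Na = measured Na + 2.4 · (glucose − 100)/100
= 133 + 2.4 · (691 − 100)/100
= 133 + 14.2
= 147.2 mEq/L

147 mEq/L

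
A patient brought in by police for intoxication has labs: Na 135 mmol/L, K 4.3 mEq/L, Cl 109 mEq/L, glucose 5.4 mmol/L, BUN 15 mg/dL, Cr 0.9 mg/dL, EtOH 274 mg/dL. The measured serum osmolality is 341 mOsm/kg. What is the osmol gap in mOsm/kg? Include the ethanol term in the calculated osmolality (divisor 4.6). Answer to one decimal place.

0.7 mOsm/kg

Calculated osmolality = 2·Na + glucose + BUN/2.8 + ethanol/4.6
= 2·135 + 5.4 + 15/2.8 + 274/4.6
= 270 + 5.40 + 5.36 + 59.57
= 340.33 mOsm/kg ≈ 340.3 mOsm/kg
Osmolar gap = measured − calculated = 341 − 340.3 = 0.7 mOsm/kg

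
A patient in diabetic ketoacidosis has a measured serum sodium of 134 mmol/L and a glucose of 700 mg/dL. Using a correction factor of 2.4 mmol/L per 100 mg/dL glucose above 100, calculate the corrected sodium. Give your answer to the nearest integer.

Corrected Na = measured Na + 2.4 · (glucose − 100)/100
= 134 + 2.4 · (700 − 100)/100
= 134 + 14.4
= 148.4 mmol/L

148 mmol/L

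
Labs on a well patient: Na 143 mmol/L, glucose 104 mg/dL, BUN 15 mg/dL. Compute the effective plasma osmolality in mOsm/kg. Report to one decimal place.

291.8 mOsm/kg

Effective osmolality excludes urea (freely permeant across cell membranes):
2·Na + glucose/18
= 2·143 + 104/18
= 286 + 5.78
= 291.78 mOsm/kg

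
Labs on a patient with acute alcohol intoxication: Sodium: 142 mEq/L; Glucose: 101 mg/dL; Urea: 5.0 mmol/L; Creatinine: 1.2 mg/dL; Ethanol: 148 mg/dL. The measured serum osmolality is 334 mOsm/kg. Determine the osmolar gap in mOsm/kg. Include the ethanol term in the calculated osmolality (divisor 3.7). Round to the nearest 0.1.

-0.6 mOsm/kg

Calculated osmolality = 2·Na + glucose/18 + urea + ethanol/3.7
= 2·142 + 101/18 + 5 + 148/3.7
= 284 + 5.61 + 5 + 40
= 334.61 mOsm/kg ≈ 334.6 mOsm/kg
Osmolar gap = measured − calculated = 334 − 334.6 = -0.6 mOsm/kg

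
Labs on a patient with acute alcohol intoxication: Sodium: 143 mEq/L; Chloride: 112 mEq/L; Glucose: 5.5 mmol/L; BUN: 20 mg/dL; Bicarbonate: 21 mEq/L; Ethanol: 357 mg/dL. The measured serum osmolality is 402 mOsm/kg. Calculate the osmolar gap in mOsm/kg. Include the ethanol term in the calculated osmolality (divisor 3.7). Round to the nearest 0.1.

Calculated osmolality = 2·Na + glucose + BUN/2.8 + ethanol/3.7
= 2·143 + 5.5 + 20/2.8 + 357/3.7
= 286 + 5.50 + 7.14 + 96.49
= 395.13 mOsm/kg ≈ 395.1 mOsm/kg
Osmolar gap = measured − calculated = 402 − 395.1 = 6.9 mOsm/kg

6.9 mOsm/kg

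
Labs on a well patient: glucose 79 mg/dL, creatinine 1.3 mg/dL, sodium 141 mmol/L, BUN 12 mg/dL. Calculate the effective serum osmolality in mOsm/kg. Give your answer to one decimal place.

286.4 mOsm/kg

Effective osmolality excludes urea (freely permeant across cell membranes):
2·Na + glucose/18
= 2·141 + 79/18
= 282 + 4.39
= 286.39 mOsm/kg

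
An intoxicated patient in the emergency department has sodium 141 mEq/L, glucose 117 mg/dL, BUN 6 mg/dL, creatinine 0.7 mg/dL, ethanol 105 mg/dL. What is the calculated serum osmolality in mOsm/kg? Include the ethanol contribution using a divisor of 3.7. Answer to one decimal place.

319.0 mOsm/kg

Calculated osmolality = 2·Na + glucose/18 + BUN/2.8 + ethanol/3.7
= 2·141 + 117/18 + 6/2.8 + 105/3.7
= 282 + 6.50 + 2.14 + 28.38
= 319.02 mOsm/kg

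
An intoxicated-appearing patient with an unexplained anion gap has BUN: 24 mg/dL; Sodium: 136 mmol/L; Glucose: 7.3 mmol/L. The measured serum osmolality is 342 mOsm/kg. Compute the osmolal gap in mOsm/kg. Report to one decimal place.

54.1 mOsm/kg

Calculated osmolality = 2·Na + glucose + BUN/2.8
= 2·136 + 7.3 + 24/2.8
= 272 + 7.30 + 8.57
= 287.87 mOsm/kg ≈ 287.9 mOsm/kg
Osmolar gap = measured − calculated = 342 − 287.9 = 54.1 mOsm/kg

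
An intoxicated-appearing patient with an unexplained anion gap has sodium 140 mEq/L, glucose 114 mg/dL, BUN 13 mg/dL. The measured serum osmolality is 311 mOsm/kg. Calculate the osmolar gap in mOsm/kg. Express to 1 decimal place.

Calculated osmolality = 2·Na + glucose/18 + BUN/2.8
= 2·140 + 114/18 + 13/2.8
= 280 + 6.33 + 4.64
= 290.97 mOsm/kg ≈ 291.0 mOsm/kg
Osmolar gap = measured − calculated = 311 − 291.0 = 20.0 mOsm/kg

20.0 mOsm/kg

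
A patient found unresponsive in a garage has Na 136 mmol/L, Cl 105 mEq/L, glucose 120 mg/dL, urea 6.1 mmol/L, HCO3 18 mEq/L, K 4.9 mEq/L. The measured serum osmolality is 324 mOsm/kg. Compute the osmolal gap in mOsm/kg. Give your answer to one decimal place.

Calculated osmolality = 2·Na + glucose/18 + urea
= 2·136 + 120/18 + 6.1
= 272 + 6.67 + 6.10
= 284.77 mOsm/kg ≈ 284.8 mOsm/kg
Osmolar gap = measured − calculated = 324 − 284.8 = 39.2 mOsm/kg

39.2 mOsm/kg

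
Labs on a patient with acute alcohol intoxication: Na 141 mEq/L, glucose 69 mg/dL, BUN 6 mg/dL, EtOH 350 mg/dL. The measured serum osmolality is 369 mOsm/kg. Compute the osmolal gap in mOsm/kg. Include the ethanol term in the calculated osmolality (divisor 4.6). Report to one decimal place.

4.9 mOsm/kg

Calculated osmolality = 2·Na + glucose/18 + BUN/2.8 + ethanol/4.6
= 2·141 + 69/18 + 6/2.8 + 350/4.6
= 282 + 3.83 + 2.14 + 76.09
= 364.06 mOsm/kg ≈ 364.1 mOsm/kg
Osmolar gap = measured − calculated = 369 − 364.1 = 4.9 mOsm/kg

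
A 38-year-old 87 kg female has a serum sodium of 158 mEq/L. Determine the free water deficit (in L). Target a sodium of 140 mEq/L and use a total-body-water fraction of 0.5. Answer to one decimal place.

TBW = 0.5 · 87 = 43.5 L
Free water deficit = TBW · (Na/140 − 1)
= 43.5 · (158/140 − 1)
= 43.5 · 0.1286
= 5.59 L

5.6 L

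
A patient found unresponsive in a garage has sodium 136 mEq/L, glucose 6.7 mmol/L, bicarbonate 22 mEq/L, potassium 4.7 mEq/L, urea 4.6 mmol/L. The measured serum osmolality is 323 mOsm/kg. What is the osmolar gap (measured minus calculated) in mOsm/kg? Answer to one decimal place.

39.7 mOsm/kg

Calculated osmolality = 2·Na + glucose + urea
= 2·136 + 6.7 + 4.6
= 272 + 6.70 + 4.60
= 283.3 mOsm/kg ≈ 283.3 mOsm/kg
Osmolar gap = measured − calculated = 323 − 283.3 = 39.7 mOsm/kg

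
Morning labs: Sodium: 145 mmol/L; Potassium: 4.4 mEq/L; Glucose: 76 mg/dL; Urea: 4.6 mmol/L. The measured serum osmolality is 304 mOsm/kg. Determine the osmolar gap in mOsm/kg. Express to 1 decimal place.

5.2 mOsm/kg

Calculated osmolality = 2·Na + glucose/18 + urea
= 2·145 + 76/18 + 4.6
= 290 + 4.22 + 4.60
= 298.82 mOsm/kg ≈ 298.8 mOsm/kg
Osmolar gap = measured − calculated = 304 − 298.8 = 5.2 mOsm/kg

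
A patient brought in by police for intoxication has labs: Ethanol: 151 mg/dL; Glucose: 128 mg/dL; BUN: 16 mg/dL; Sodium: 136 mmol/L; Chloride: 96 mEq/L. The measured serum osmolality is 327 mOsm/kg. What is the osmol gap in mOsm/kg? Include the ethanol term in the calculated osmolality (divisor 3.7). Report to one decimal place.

Calculated osmolality = 2·Na + glucose/18 + BUN/2.8 + ethanol/3.7
= 2·136 + 128/18 + 16/2.8 + 151/3.7
= 272 + 7.11 + 5.71 + 40.81
= 325.63 mOsm/kg ≈ 325.6 mOsm/kg
Osmolar gap = measured − calculated = 327 − 325.6 = 1.4 mOsm/kg

1.4 mOsm/kg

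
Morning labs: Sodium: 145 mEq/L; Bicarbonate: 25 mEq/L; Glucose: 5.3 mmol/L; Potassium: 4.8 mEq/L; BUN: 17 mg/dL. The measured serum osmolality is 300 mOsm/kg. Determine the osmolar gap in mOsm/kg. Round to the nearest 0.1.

Calculated osmolality = 2·Na + glucose + BUN/2.8
= 2·145 + 5.3 + 17/2.8
= 290 + 5.30 + 6.07
= 301.37 mOsm/kg ≈ 301.4 mOsm/kg
Osmolar gap = measured − calculated = 300 − 301.4 = -1.4 mOsm/kg

-1.4 mOsm/kg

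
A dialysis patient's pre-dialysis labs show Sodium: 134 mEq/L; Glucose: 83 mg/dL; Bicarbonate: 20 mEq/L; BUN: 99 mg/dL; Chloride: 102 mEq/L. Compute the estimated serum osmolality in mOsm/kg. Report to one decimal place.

Calculated osmolality = 2·Na + glucose/18 + BUN/2.8
= 2·134 + 83/18 + 99/2.8
= 268 + 4.61 + 35.36
= 307.97 mOsm/kg

308.0 mOsm/kg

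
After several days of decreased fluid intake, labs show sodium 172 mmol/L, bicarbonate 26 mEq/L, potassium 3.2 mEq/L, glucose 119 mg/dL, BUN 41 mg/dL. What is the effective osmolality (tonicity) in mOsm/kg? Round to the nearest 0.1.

Effective osmolality excludes urea (freely permeant across cell membranes):
2·Na + glucose/18
= 2·172 + 119/18
= 344 + 6.61
= 350.61 mOsm/kg

350.6 mOsm/kg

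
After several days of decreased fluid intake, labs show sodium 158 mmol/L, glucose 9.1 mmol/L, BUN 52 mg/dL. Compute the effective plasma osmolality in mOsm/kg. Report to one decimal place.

Effective osmolality excludes urea (freely permeant across cell membranes):
2·Na + glucose
= 2·158 + 9.1
= 316 + 9.1
= 325.1 mOsm/kg

325.1 mOsm/kg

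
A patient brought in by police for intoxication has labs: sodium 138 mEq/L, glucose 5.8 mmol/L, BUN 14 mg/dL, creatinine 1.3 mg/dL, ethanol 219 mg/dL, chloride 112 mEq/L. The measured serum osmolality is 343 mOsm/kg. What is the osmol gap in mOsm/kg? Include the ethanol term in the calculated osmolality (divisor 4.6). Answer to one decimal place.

8.6 mOsm/kg

Calculated osmolality = 2·Na + glucose + BUN/2.8 + ethanol/4.6
= 2·138 + 5.8 + 14/2.8 + 219/4.6
= 276 + 5.80 + 5 + 47.61
= 334.41 mOsm/kg ≈ 334.4 mOsm/kg
Osmolar gap = measured − calculated = 343 − 334.4 = 8.6 mOsm/kg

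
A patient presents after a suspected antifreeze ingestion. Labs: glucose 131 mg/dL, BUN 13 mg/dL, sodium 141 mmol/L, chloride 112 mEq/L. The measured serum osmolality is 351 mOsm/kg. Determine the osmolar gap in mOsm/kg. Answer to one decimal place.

57.1 mOsm/kg

Calculated osmolality = 2·Na + glucose/18 + BUN/2.8
= 2·141 + 131/18 + 13/2.8
= 282 + 7.28 + 4.64
= 293.92 mOsm/kg ≈ 293.9 mOsm/kg
Osmolar gap = measured − calculated = 351 − 293.9 = 57.1 mOsm/kg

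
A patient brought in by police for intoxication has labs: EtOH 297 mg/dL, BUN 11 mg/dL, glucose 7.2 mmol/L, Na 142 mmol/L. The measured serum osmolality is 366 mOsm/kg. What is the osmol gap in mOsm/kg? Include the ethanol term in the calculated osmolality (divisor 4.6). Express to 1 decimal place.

6.3 mOsm/kg

Calculated osmolality = 2·Na + glucose + BUN/2.8 + ethanol/4.6
= 2·142 + 7.2 + 11/2.8 + 297/4.6
= 284 + 7.20 + 3.93 + 64.57
= 359.7 mOsm/kg ≈ 359.7 mOsm/kg
Osmolar gap = measured − calculated = 366 − 359.7 = 6.3 mOsm/kg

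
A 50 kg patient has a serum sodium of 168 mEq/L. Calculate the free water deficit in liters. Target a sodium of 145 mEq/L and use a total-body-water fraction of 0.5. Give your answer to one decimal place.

TBW = 0.5 · 50 = 25 L
Free water deficit = TBW · (Na/145 − 1)
= 25 · (168/145 − 1)
= 25 · 0.1586
= 3.96 L

4.0 L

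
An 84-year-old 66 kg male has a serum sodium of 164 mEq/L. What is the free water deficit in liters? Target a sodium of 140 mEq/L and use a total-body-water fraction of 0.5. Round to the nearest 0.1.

TBW = 0.5 · 66 = 33 L
Free water deficit = TBW · (Na/140 − 1)
= 33 · (164/140 − 1)
= 33 · 0.1714
= 5.66 L

5.7 L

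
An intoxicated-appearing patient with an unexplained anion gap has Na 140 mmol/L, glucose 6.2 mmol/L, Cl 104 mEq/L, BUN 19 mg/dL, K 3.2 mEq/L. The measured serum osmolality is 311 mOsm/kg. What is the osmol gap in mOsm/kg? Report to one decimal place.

18.0 mOsm/kg

Calculated osmolality = 2·Na + glucose + BUN/2.8
= 2·140 + 6.2 + 19/2.8
= 280 + 6.20 + 6.79
= 292.99 mOsm/kg ≈ 293.0 mOsm/kg
Osmolar gap = measured − calculated = 311 − 293.0 = 18.0 mOsm/kg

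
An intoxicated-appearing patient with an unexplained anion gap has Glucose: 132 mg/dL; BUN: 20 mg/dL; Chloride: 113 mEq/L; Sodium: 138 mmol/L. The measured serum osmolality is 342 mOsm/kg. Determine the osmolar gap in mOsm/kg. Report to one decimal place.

Calculated osmolality = 2·Na + glucose/18 + BUN/2.8
= 2·138 + 132/18 + 20/2.8
= 276 + 7.33 + 7.14
= 290.47 mOsm/kg ≈ 290.5 mOsm/kg
Osmolar gap = measured − calculated = 342 − 290.5 = 51.5 mOsm/kg

51.5 mOsm/kg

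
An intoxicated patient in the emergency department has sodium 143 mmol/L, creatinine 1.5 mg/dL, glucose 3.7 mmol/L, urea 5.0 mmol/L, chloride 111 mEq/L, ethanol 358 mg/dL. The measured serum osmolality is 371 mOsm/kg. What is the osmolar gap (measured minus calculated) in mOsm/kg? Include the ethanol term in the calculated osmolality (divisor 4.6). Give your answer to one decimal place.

Calculated osmolality = 2·Na + glucose + urea + ethanol/4.6
= 2·143 + 3.7 + 5 + 358/4.6
= 286 + 3.70 + 5 + 77.83
= 372.53 mOsm/kg ≈ 372.5 mOsm/kg
Osmolar gap = measured − calculated = 371 − 372.5 = -1.5 mOsm/kg

-1.5 mOsm/kg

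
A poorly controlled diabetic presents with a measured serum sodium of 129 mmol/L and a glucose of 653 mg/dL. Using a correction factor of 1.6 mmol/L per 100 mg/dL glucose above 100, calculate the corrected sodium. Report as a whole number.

Corrected Na = measured Na + 1.6 · (glucose − 100)/100
= 129 + 1.6 · (653 − 100)/100
= 129 + 8.8
= 137.8 mmol/L

138 mmol/L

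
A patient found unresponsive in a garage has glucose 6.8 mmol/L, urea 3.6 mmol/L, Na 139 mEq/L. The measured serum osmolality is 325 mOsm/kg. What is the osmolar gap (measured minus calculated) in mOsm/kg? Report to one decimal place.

Calculated osmolality = 2·Na + glucose + urea
= 2·139 + 6.8 + 3.6
= 278 + 6.80 + 3.60
= 288.4 mOsm/kg ≈ 288.4 mOsm/kg
Osmolar gap = measured − calculated = 325 − 288.4 = 36.6 mOsm/kg

36.6 mOsm/kg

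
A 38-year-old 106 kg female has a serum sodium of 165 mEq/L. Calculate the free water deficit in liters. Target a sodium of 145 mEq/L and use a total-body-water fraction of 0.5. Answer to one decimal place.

TBW = 0.5 · 106 = 53 L
Free water deficit = TBW · (Na/145 − 1)
= 53 · (165/145 − 1)
= 53 · 0.1379
= 7.31 L

7.3 L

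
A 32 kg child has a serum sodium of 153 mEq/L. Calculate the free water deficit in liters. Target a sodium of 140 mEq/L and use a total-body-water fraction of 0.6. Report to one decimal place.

1.8 L

TBW = 0.6 · 32 = 19.2 L
Free water deficit = TBW · (Na/140 − 1)
= 19.2 · (153/140 − 1)
= 19.2 · 0.0929
= 1.78 L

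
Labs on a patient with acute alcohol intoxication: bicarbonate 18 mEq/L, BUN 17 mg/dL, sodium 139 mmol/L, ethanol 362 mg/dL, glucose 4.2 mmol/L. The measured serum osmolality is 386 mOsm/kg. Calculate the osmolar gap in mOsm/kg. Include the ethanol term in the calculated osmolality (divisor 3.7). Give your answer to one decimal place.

-0.1 mOsm/kg

Calculated osmolality = 2·Na + glucose + BUN/2.8 + ethanol/3.7
= 2·139 + 4.2 + 17/2.8 + 362/3.7
= 278 + 4.20 + 6.07 + 97.84
= 386.11 mOsm/kg ≈ 386.1 mOsm/kg
Osmolar gap = measured − calculated = 386 − 386.1 = -0.1 mOsm/kg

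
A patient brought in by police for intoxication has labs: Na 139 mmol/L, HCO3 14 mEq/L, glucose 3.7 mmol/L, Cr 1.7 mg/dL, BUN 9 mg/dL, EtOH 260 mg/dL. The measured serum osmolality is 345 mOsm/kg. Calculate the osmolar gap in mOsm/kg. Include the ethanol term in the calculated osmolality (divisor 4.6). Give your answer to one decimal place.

Calculated osmolality = 2·Na + glucose + BUN/2.8 + ethanol/4.6
= 2·139 + 3.7 + 9/2.8 + 260/4.6
= 278 + 3.70 + 3.21 + 56.52
= 341.43 mOsm/kg ≈ 341.4 mOsm/kg
Osmolar gap = measured − calculated = 345 − 341.4 = 3.6 mOsm/kg

3.6 mOsm/kg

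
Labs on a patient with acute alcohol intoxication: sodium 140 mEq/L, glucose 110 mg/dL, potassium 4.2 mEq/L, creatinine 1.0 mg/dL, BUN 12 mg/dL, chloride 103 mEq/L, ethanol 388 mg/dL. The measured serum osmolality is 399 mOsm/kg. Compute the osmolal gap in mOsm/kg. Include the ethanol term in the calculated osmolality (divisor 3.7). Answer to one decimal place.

Calculated osmolality = 2·Na + glucose/18 + BUN/2.8 + ethanol/3.7
= 2·140 + 110/18 + 12/2.8 + 388/3.7
= 280 + 6.11 + 4.29 + 104.86
= 395.26 mOsm/kg ≈ 395.3 mOsm/kg
Osmolar gap = measured − calculated = 399 − 395.3 = 3.7 mOsm/kg

3.7 mOsm/kg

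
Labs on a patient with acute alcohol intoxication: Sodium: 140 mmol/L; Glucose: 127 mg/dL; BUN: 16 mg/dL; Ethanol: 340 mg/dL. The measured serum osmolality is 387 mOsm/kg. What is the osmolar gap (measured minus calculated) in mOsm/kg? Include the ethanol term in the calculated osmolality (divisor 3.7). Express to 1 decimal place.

2.3 mOsm/kg

Calculated osmolality = 2·Na + glucose/18 + BUN/2.8 + ethanol/3.7
= 2·140 + 127/18 + 16/2.8 + 340/3.7
= 280 + 7.06 + 5.71 + 91.89
= 384.66 mOsm/kg ≈ 384.7 mOsm/kg
Osmolar gap = measured − calculated = 387 − 384.7 = 2.3 mOsm/kg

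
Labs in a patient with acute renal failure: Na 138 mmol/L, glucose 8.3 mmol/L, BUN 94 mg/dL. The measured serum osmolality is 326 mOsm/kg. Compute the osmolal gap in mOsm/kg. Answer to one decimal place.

8.1 mOsm/kg

Calculated osmolality = 2·Na + glucose + BUN/2.8
= 2·138 + 8.3 + 94/2.8
= 276 + 8.30 + 33.57
= 317.87 mOsm/kg ≈ 317.9 mOsm/kg
Osmolar gap = measured − calculated = 326 − 317.9 = 8.1 mOsm/kg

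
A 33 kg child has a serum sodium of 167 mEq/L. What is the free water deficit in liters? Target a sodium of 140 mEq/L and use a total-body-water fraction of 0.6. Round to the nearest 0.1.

TBW = 0.6 · 33 = 19.8 L
Free water deficit = TBW · (Na/140 − 1)
= 19.8 · (167/140 − 1)
= 19.8 · 0.1929
= 3.82 L

3.8 L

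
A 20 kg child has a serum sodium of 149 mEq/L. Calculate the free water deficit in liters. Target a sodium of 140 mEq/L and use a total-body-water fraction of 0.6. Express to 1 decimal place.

TBW = 0.6 · 20 = 12 L
Free water deficit = TBW · (Na/140 − 1)
= 12 · (149/140 − 1)
= 12 · 0.0643
= 0.77 L

0.8 L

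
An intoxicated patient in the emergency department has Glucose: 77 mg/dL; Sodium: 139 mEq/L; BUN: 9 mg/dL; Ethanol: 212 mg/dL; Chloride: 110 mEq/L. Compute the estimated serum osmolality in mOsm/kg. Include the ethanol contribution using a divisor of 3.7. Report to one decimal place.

Calculated osmolality = 2·Na + glucose/18 + BUN/2.8 + ethanol/3.7
= 2·139 + 77/18 + 9/2.8 + 212/3.7
= 278 + 4.28 + 3.21 + 57.30
= 342.79 mOsm/kg

342.8 mOsm/kg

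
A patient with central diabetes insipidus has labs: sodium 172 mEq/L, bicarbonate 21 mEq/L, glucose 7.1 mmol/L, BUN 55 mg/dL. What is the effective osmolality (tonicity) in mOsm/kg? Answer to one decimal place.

Effective osmolality excludes urea (freely permeant across cell membranes):
2·Na + glucose
= 2·172 + 7.1
= 344 + 7.1
= 351.1 mOsm/kg

351.1 mOsm/kg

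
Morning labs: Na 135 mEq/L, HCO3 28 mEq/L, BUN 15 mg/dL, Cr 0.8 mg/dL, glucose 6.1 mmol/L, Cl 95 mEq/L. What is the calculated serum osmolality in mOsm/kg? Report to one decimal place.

Calculated osmolality = 2·Na + glucose + BUN/2.8
= 2·135 + 6.1 + 15/2.8
= 270 + 6.10 + 5.36
= 281.46 mOsm/kg

281.5 mOsm/kg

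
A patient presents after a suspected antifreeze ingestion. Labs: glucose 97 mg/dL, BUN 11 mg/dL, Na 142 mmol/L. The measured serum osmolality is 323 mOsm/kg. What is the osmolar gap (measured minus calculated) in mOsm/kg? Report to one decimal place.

29.7 mOsm/kg

Calculated osmolality = 2·Na + glucose/18 + BUN/2.8
= 2·142 + 97/18 + 11/2.8
= 284 + 5.39 + 3.93
= 293.32 mOsm/kg ≈ 293.3 mOsm/kg
Osmolar gap = measured − calculated = 323 − 293.3 = 29.7 mOsm/kg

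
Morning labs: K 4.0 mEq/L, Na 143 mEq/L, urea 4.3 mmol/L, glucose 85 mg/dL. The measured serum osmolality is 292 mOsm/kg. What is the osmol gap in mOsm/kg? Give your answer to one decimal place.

Calculated osmolality = 2·Na + glucose/18 + urea
= 2·143 + 85/18 + 4.3
= 286 + 4.72 + 4.30
= 295.02 mOsm/kg ≈ 295.0 mOsm/kg
Osmolar gap = measured − calculated = 292 − 295.0 = -3.0 mOsm/kg

-3.0 mOsm/kg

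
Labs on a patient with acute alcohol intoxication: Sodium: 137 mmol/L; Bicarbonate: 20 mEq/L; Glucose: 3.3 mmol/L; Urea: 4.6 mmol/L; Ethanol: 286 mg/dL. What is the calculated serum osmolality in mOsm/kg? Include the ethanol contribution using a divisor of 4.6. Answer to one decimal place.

Calculated osmolality = 2·Na + glucose + urea + ethanol/4.6
= 2·137 + 3.3 + 4.6 + 286/4.6
= 274 + 3.30 + 4.60 + 62.17
= 344.07 mOsm/kg

344.1 mOsm/kg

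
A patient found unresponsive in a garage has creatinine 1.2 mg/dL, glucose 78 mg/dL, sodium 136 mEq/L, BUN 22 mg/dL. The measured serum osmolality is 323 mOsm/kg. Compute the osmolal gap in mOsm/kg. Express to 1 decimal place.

38.8 mOsm/kg

Calculated osmolality = 2·Na + glucose/18 + BUN/2.8
= 2·136 + 78/18 + 22/2.8
= 272 + 4.33 + 7.86
= 284.19 mOsm/kg ≈ 284.2 mOsm/kg
Osmolar gap = measured − calculated = 323 − 284.2 = 38.8 mOsm/kg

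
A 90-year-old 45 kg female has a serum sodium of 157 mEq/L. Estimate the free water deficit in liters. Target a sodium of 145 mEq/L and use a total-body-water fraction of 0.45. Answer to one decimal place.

TBW = 0.45 · 45 = 20.25 L
Free water deficit = TBW · (Na/145 − 1)
= 20.25 · (157/145 − 1)
= 20.25 · 0.0828
= 1.68 L

1.7 L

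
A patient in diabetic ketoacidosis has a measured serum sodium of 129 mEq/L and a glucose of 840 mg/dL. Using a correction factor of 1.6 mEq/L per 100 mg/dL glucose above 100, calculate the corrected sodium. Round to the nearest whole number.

141 mEq/L

Corrected Na = measured Na + 1.6 · (glucose − 100)/100
= 129 + 1.6 · (840 − 100)/100
= 129 + 11.8
= 140.8 mEq/L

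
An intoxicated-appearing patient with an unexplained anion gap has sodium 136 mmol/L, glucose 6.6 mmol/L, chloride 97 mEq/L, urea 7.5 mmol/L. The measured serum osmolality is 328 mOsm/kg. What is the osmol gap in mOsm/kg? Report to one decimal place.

41.9 mOsm/kg

Calculated osmolality = 2·Na + glucose + urea
= 2·136 + 6.6 + 7.5
= 272 + 6.60 + 7.50
= 286.1 mOsm/kg ≈ 286.1 mOsm/kg
Osmolar gap = measured − calculated = 328 − 286.1 = 41.9 mOsm/kg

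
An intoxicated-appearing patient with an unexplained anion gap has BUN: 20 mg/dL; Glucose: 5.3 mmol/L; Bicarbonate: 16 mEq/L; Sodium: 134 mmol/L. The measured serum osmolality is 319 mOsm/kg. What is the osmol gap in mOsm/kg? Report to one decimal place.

38.6 mOsm/kg

Calculated osmolality = 2·Na + glucose + BUN/2.8
= 2·134 + 5.3 + 20/2.8
= 268 + 5.30 + 7.14
= 280.44 mOsm/kg ≈ 280.4 mOsm/kg
Osmolar gap = measured − calculated = 319 − 280.4 = 38.6 mOsm/kg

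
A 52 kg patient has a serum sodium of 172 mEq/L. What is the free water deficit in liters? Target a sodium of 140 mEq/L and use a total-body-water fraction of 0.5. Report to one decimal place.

TBW = 0.5 · 52 = 26 L
Free water deficit = TBW · (Na/140 − 1)
= 26 · (172/140 − 1)
= 26 · 0.2286
= 5.94 L

5.9 L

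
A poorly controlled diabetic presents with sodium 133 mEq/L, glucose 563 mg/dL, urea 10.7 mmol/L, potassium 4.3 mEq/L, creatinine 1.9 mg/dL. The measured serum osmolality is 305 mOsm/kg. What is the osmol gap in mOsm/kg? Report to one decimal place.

-3.0 mOsm/kg

Calculated osmolality = 2·Na + glucose/18 + urea
= 2·133 + 563/18 + 10.7
= 266 + 31.28 + 10.70
= 307.98 mOsm/kg ≈ 308.0 mOsm/kg
Osmolar gap = measured − calculated = 305 − 308.0 = -3.0 mOsm/kg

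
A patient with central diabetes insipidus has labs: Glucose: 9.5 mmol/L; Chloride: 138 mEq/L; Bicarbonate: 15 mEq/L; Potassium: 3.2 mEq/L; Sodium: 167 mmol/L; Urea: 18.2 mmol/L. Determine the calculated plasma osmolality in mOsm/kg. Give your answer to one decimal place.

361.7 mOsm/kg

Calculated osmolality = 2·Na + glucose + urea
= 2·167 + 9.5 + 18.2
= 334 + 9.50 + 18.20
= 361.7 mOsm/kg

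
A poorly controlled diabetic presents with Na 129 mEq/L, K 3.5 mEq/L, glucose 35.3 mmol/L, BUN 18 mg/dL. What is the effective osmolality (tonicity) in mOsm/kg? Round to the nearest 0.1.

293.3 mOsm/kg

Effective osmolality excludes urea (freely permeant across cell membranes):
2·Na + glucose
= 2·129 + 35.3
= 258 + 35.3
= 293.3 mOsm/kg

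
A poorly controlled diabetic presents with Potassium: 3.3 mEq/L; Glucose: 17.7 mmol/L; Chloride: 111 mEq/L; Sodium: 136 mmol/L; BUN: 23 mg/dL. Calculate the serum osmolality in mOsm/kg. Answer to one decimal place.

297.9 mOsm/kg

Calculated osmolality = 2·Na + glucose + BUN/2.8
= 2·136 + 17.7 + 23/2.8
= 272 + 17.70 + 8.21
= 297.91 mOsm/kg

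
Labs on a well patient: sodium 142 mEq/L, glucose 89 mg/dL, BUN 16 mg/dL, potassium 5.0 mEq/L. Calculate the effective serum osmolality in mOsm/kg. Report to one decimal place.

Effective osmolality excludes urea (freely permeant across cell membranes):
2·Na + glucose/18
= 2·142 + 89/18
= 284 + 4.94
= 288.94 mOsm/kg

288.9 mOsm/kg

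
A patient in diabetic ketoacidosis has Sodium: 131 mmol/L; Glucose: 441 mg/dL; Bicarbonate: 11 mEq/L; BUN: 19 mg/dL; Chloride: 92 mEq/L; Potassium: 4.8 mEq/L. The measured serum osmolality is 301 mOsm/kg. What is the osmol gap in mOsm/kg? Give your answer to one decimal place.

Calculated osmolality = 2·Na + glucose/18 + BUN/2.8
= 2·131 + 441/18 + 19/2.8
= 262 + 24.50 + 6.79
= 293.29 mOsm/kg ≈ 293.3 mOsm/kg
Osmolar gap = measured − calculated = 301 − 293.3 = 7.7 mOsm/kg

7.7 mOsm/kg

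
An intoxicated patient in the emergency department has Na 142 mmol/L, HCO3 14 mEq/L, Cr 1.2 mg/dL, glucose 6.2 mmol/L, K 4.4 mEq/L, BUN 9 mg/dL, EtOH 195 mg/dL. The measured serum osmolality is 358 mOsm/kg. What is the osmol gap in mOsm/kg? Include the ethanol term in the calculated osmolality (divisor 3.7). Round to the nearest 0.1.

11.9 mOsm/kg

Calculated osmolality = 2·Na + glucose + BUN/2.8 + ethanol/3.7
= 2·142 + 6.2 + 9/2.8 + 195/3.7
= 284 + 6.20 + 3.21 + 52.70
= 346.11 mOsm/kg ≈ 346.1 mOsm/kg
Osmolar gap = measured − calculated = 358 − 346.1 = 11.9 mOsm/kg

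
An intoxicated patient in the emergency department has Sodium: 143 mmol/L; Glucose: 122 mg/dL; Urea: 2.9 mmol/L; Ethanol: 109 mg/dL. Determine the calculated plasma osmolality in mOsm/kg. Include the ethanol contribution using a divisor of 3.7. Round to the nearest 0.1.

325.1 mOsm/kg

Calculated osmolality = 2·Na + glucose/18 + urea + ethanol/3.7
= 2·143 + 122/18 + 2.9 + 109/3.7
= 286 + 6.78 + 2.90 + 29.46
= 325.14 mOsm/kg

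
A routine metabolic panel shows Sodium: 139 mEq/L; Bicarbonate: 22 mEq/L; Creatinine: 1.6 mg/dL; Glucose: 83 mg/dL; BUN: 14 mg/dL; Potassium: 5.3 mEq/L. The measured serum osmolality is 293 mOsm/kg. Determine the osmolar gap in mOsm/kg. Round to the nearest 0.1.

5.4 mOsm/kg

Calculated osmolality = 2·Na + glucose/18 + BUN/2.8
= 2·139 + 83/18 + 14/2.8
= 278 + 4.61 + 5
= 287.61 mOsm/kg ≈ 287.6 mOsm/kg
Osmolar gap = measured − calculated = 293 − 287.6 = 5.4 mOsm/kg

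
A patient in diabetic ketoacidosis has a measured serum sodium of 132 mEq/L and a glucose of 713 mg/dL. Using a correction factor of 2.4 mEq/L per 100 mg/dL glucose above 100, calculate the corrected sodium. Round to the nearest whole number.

Corrected Na = measured Na + 2.4 · (glucose − 100)/100
= 132 + 2.4 · (713 − 100)/100
= 132 + 14.7
= 146.7 mEq/L

147 mEq/L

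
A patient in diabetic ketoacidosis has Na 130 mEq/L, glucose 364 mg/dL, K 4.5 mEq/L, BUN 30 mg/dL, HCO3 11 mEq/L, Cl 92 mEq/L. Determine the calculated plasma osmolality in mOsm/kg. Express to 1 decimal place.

290.9 mOsm/kg

Calculated osmolality = 2·Na + glucose/18 + BUN/2.8
= 2·130 + 364/18 + 30/2.8
= 260 + 20.22 + 10.71
= 290.93 mOsm/kg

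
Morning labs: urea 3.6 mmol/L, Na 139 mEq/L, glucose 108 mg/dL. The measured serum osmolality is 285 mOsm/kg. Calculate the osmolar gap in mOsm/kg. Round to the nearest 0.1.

-2.6 mOsm/kg

Calculated osmolality = 2·Na + glucose/18 + urea
= 2·139 + 108/18 + 3.6
= 278 + 6 + 3.60
= 287.6 mOsm/kg ≈ 287.6 mOsm/kg
Osmolar gap = measured − calculated = 285 − 287.6 = -2.6 mOsm/kg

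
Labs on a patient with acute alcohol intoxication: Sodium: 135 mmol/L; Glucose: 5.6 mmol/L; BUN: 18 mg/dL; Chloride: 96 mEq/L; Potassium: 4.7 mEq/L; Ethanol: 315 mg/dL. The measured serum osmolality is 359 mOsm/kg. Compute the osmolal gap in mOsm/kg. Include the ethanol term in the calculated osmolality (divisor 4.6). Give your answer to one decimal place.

Calculated osmolality = 2·Na + glucose + BUN/2.8 + ethanol/4.6
= 2·135 + 5.6 + 18/2.8 + 315/4.6
= 270 + 5.60 + 6.43 + 68.48
= 350.51 mOsm/kg ≈ 350.5 mOsm/kg
Osmolar gap = measured − calculated = 359 − 350.5 = 8.5 mOsm/kg

8.5 mOsm/kg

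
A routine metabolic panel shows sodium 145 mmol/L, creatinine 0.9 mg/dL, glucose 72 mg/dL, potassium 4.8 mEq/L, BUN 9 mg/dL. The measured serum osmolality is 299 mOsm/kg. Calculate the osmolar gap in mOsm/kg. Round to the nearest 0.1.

1.8 mOsm/kg

Calculated osmolality = 2·Na + glucose/18 + BUN/2.8
= 2·145 + 72/18 + 9/2.8
= 290 + 4 + 3.21
= 297.21 mOsm/kg ≈ 297.2 mOsm/kg
Osmolar gap = measured − calculated = 299 − 297.2 = 1.8 mOsm/kg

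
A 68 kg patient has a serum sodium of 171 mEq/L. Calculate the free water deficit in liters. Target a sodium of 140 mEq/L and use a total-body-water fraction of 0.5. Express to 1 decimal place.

TBW = 0.5 · 68 = 34 L
Free water deficit = TBW · (Na/140 − 1)
= 34 · (171/140 − 1)
= 34 · 0.2214
= 7.53 L

7.5 L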